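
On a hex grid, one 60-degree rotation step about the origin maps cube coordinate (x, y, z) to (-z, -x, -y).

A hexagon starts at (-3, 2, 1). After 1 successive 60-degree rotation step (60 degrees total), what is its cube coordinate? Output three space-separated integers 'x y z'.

Answer: -1 3 -2

Derivation:
Start: (-3, 2, 1)
Step 1: (-3, 2, 1) -> (-(1), -(-3), -(2)) = (-1, 3, -2)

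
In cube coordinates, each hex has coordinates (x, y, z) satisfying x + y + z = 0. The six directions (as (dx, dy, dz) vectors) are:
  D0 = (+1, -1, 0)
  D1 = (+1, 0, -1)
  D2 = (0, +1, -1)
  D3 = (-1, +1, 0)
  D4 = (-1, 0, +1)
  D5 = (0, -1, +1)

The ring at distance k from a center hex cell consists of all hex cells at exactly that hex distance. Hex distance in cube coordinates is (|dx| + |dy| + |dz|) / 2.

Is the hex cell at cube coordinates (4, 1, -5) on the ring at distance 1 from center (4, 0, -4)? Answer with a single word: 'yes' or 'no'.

Answer: yes

Derivation:
|px - cx| = |4 - 4| = 0
|py - cy| = |1 - 0| = 1
|pz - cz| = |-5 - (-4)| = 1
distance = (0+1+1)/2 = 2/2 = 1
radius = 1; distance == radius -> yes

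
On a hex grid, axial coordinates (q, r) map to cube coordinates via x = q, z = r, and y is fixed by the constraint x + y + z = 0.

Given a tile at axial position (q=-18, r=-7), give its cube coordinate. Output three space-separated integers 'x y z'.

Answer: -18 25 -7

Derivation:
x = q = -18
z = r = -7
y = -x - z = -(-18) - (-7) = 25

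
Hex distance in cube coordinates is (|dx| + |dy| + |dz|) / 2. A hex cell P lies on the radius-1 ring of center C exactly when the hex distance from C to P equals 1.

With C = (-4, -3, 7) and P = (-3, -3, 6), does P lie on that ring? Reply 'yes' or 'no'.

Answer: yes

Derivation:
|px - cx| = |-3 - (-4)| = 1
|py - cy| = |-3 - (-3)| = 0
|pz - cz| = |6 - 7| = 1
distance = (1+0+1)/2 = 2/2 = 1
radius = 1; distance == radius -> yes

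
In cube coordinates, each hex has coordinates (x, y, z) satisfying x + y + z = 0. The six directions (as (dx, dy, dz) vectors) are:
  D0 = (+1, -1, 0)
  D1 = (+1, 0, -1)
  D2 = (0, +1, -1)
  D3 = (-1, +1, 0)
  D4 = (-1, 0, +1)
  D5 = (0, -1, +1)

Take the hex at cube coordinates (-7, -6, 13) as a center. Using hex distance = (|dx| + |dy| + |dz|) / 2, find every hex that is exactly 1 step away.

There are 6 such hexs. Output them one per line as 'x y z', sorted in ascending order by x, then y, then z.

Walk ring at distance 1 from (-7, -6, 13):
Start at center + D4*1 = (-8, -6, 14)
  hex 0: (-8, -6, 14)
  hex 1: (-7, -7, 14)
  hex 2: (-6, -7, 13)
  hex 3: (-6, -6, 12)
  hex 4: (-7, -5, 12)
  hex 5: (-8, -5, 13)
Sorted: 6 hexes.

Answer: -8 -6 14
-8 -5 13
-7 -7 14
-7 -5 12
-6 -7 13
-6 -6 12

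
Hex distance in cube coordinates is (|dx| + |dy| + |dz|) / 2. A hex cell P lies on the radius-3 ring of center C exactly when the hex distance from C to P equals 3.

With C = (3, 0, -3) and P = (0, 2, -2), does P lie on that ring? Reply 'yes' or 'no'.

Answer: yes

Derivation:
|px - cx| = |0 - 3| = 3
|py - cy| = |2 - 0| = 2
|pz - cz| = |-2 - (-3)| = 1
distance = (3+2+1)/2 = 6/2 = 3
radius = 3; distance == radius -> yes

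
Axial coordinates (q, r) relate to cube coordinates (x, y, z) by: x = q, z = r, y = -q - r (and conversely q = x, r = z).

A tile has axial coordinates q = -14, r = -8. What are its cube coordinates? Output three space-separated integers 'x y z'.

Answer: -14 22 -8

Derivation:
x = q = -14
z = r = -8
y = -x - z = -(-14) - (-8) = 22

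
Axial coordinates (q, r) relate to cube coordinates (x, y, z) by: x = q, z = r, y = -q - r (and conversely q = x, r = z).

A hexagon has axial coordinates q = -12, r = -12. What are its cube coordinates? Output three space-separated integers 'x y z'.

x = q = -12
z = r = -12
y = -x - z = -(-12) - (-12) = 24

Answer: -12 24 -12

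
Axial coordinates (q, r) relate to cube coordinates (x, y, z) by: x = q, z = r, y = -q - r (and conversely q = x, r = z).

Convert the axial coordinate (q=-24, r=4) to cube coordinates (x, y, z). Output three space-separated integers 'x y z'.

x = q = -24
z = r = 4
y = -x - z = -(-24) - (4) = 20

Answer: -24 20 4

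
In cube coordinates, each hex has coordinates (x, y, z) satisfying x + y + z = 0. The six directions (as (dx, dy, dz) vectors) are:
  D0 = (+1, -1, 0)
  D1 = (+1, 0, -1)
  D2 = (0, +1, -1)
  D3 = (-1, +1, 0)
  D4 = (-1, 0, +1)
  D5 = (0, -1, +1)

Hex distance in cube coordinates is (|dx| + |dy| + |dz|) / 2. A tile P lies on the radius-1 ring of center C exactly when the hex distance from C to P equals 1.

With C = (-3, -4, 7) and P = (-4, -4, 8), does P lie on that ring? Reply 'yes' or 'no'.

|px - cx| = |-4 - (-3)| = 1
|py - cy| = |-4 - (-4)| = 0
|pz - cz| = |8 - 7| = 1
distance = (1+0+1)/2 = 2/2 = 1
radius = 1; distance == radius -> yes

Answer: yes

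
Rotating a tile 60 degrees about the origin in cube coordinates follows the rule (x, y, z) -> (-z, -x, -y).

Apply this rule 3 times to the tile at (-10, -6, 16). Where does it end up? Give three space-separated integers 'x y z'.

Answer: 10 6 -16

Derivation:
Start: (-10, -6, 16)
Step 1: (-10, -6, 16) -> (-(16), -(-10), -(-6)) = (-16, 10, 6)
Step 2: (-16, 10, 6) -> (-(6), -(-16), -(10)) = (-6, 16, -10)
Step 3: (-6, 16, -10) -> (-(-10), -(-6), -(16)) = (10, 6, -16)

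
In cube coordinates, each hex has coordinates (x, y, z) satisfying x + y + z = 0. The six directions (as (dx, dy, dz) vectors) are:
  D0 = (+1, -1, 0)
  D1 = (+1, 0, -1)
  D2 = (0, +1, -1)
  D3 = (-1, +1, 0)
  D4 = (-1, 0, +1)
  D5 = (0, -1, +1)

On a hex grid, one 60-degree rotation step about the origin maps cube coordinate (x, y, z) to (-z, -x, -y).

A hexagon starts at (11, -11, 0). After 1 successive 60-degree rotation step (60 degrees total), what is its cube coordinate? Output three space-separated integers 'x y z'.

Answer: 0 -11 11

Derivation:
Start: (11, -11, 0)
Step 1: (11, -11, 0) -> (-(0), -(11), -(-11)) = (0, -11, 11)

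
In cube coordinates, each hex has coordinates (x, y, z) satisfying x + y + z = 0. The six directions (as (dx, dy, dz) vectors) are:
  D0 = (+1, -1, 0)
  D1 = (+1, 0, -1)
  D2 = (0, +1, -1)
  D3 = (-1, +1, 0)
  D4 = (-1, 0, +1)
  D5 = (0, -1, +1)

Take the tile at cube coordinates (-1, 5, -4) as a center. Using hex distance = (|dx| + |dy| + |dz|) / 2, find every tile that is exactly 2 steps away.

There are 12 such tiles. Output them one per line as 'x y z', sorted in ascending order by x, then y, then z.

Answer: -3 5 -2
-3 6 -3
-3 7 -4
-2 4 -2
-2 7 -5
-1 3 -2
-1 7 -6
0 3 -3
0 6 -6
1 3 -4
1 4 -5
1 5 -6

Derivation:
Walk ring at distance 2 from (-1, 5, -4):
Start at center + D4*2 = (-3, 5, -2)
  hex 0: (-3, 5, -2)
  hex 1: (-2, 4, -2)
  hex 2: (-1, 3, -2)
  hex 3: (0, 3, -3)
  hex 4: (1, 3, -4)
  hex 5: (1, 4, -5)
  hex 6: (1, 5, -6)
  hex 7: (0, 6, -6)
  hex 8: (-1, 7, -6)
  hex 9: (-2, 7, -5)
  hex 10: (-3, 7, -4)
  hex 11: (-3, 6, -3)
Sorted: 12 hexes.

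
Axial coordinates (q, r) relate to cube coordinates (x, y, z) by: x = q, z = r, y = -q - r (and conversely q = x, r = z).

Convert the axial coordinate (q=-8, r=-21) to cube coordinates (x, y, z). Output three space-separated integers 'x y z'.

Answer: -8 29 -21

Derivation:
x = q = -8
z = r = -21
y = -x - z = -(-8) - (-21) = 29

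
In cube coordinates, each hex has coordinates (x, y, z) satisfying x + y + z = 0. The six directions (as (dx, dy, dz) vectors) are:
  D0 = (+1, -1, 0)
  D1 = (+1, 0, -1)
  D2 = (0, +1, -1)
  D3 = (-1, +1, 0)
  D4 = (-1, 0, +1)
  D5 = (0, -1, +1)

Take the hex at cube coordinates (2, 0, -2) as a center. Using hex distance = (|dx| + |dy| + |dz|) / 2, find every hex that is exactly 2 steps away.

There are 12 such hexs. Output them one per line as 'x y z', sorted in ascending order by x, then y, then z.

Answer: 0 0 0
0 1 -1
0 2 -2
1 -1 0
1 2 -3
2 -2 0
2 2 -4
3 -2 -1
3 1 -4
4 -2 -2
4 -1 -3
4 0 -4

Derivation:
Walk ring at distance 2 from (2, 0, -2):
Start at center + D4*2 = (0, 0, 0)
  hex 0: (0, 0, 0)
  hex 1: (1, -1, 0)
  hex 2: (2, -2, 0)
  hex 3: (3, -2, -1)
  hex 4: (4, -2, -2)
  hex 5: (4, -1, -3)
  hex 6: (4, 0, -4)
  hex 7: (3, 1, -4)
  hex 8: (2, 2, -4)
  hex 9: (1, 2, -3)
  hex 10: (0, 2, -2)
  hex 11: (0, 1, -1)
Sorted: 12 hexes.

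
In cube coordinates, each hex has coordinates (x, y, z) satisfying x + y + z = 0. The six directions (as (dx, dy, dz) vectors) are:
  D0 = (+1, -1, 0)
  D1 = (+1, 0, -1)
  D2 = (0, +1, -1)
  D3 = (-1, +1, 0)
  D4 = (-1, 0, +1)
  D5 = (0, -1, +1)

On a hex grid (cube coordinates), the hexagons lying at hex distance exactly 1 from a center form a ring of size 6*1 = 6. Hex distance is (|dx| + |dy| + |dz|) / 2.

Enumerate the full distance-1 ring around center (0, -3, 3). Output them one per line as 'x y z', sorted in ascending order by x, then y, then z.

Walk ring at distance 1 from (0, -3, 3):
Start at center + D4*1 = (-1, -3, 4)
  hex 0: (-1, -3, 4)
  hex 1: (0, -4, 4)
  hex 2: (1, -4, 3)
  hex 3: (1, -3, 2)
  hex 4: (0, -2, 2)
  hex 5: (-1, -2, 3)
Sorted: 6 hexes.

Answer: -1 -3 4
-1 -2 3
0 -4 4
0 -2 2
1 -4 3
1 -3 2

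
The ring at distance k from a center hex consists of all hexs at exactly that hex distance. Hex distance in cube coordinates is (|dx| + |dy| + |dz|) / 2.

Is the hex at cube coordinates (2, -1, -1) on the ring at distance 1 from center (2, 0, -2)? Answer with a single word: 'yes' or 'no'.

|px - cx| = |2 - 2| = 0
|py - cy| = |-1 - 0| = 1
|pz - cz| = |-1 - (-2)| = 1
distance = (0+1+1)/2 = 2/2 = 1
radius = 1; distance == radius -> yes

Answer: yes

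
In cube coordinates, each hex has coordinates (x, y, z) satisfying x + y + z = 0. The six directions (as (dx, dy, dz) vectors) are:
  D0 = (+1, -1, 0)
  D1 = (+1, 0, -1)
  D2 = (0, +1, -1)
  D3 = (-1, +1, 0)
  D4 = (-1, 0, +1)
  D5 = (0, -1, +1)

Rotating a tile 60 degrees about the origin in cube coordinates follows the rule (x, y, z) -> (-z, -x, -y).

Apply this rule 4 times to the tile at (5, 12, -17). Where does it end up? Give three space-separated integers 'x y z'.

Answer: -17 5 12

Derivation:
Start: (5, 12, -17)
Step 1: (5, 12, -17) -> (-(-17), -(5), -(12)) = (17, -5, -12)
Step 2: (17, -5, -12) -> (-(-12), -(17), -(-5)) = (12, -17, 5)
Step 3: (12, -17, 5) -> (-(5), -(12), -(-17)) = (-5, -12, 17)
Step 4: (-5, -12, 17) -> (-(17), -(-5), -(-12)) = (-17, 5, 12)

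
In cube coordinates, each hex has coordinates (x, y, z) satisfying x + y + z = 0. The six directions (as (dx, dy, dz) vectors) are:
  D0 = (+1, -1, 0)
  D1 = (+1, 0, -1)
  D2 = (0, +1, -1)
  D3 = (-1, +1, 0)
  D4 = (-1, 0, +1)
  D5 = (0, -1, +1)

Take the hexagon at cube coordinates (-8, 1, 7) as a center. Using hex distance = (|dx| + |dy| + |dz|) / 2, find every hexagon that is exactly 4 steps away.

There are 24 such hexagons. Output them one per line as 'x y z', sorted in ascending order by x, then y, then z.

Walk ring at distance 4 from (-8, 1, 7):
Start at center + D4*4 = (-12, 1, 11)
  hex 0: (-12, 1, 11)
  hex 1: (-11, 0, 11)
  hex 2: (-10, -1, 11)
  hex 3: (-9, -2, 11)
  hex 4: (-8, -3, 11)
  hex 5: (-7, -3, 10)
  hex 6: (-6, -3, 9)
  hex 7: (-5, -3, 8)
  hex 8: (-4, -3, 7)
  hex 9: (-4, -2, 6)
  hex 10: (-4, -1, 5)
  hex 11: (-4, 0, 4)
  hex 12: (-4, 1, 3)
  hex 13: (-5, 2, 3)
  hex 14: (-6, 3, 3)
  hex 15: (-7, 4, 3)
  hex 16: (-8, 5, 3)
  hex 17: (-9, 5, 4)
  hex 18: (-10, 5, 5)
  hex 19: (-11, 5, 6)
  hex 20: (-12, 5, 7)
  hex 21: (-12, 4, 8)
  hex 22: (-12, 3, 9)
  hex 23: (-12, 2, 10)
Sorted: 24 hexes.

Answer: -12 1 11
-12 2 10
-12 3 9
-12 4 8
-12 5 7
-11 0 11
-11 5 6
-10 -1 11
-10 5 5
-9 -2 11
-9 5 4
-8 -3 11
-8 5 3
-7 -3 10
-7 4 3
-6 -3 9
-6 3 3
-5 -3 8
-5 2 3
-4 -3 7
-4 -2 6
-4 -1 5
-4 0 4
-4 1 3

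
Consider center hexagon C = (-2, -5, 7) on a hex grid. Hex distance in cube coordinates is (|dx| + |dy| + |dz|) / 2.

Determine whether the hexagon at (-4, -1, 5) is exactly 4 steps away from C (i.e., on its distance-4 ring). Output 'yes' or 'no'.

Answer: yes

Derivation:
|px - cx| = |-4 - (-2)| = 2
|py - cy| = |-1 - (-5)| = 4
|pz - cz| = |5 - 7| = 2
distance = (2+4+2)/2 = 8/2 = 4
radius = 4; distance == radius -> yes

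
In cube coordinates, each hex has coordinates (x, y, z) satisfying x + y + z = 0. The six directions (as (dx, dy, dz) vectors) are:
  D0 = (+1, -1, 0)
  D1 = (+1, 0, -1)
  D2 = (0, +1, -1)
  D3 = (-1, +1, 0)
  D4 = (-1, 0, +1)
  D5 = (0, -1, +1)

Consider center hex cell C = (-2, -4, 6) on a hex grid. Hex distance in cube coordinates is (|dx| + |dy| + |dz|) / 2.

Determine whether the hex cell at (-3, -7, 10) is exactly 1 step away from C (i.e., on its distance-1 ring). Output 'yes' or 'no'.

|px - cx| = |-3 - (-2)| = 1
|py - cy| = |-7 - (-4)| = 3
|pz - cz| = |10 - 6| = 4
distance = (1+3+4)/2 = 8/2 = 4
radius = 1; distance != radius -> no

Answer: no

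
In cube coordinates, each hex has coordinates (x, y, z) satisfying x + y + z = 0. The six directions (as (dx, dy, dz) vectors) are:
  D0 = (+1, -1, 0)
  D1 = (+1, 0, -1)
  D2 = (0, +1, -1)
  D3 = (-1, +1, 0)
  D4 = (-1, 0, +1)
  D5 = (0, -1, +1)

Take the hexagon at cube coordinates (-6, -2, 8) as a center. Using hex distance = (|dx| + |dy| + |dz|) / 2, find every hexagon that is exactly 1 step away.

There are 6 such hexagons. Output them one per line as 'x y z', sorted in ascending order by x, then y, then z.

Walk ring at distance 1 from (-6, -2, 8):
Start at center + D4*1 = (-7, -2, 9)
  hex 0: (-7, -2, 9)
  hex 1: (-6, -3, 9)
  hex 2: (-5, -3, 8)
  hex 3: (-5, -2, 7)
  hex 4: (-6, -1, 7)
  hex 5: (-7, -1, 8)
Sorted: 6 hexes.

Answer: -7 -2 9
-7 -1 8
-6 -3 9
-6 -1 7
-5 -3 8
-5 -2 7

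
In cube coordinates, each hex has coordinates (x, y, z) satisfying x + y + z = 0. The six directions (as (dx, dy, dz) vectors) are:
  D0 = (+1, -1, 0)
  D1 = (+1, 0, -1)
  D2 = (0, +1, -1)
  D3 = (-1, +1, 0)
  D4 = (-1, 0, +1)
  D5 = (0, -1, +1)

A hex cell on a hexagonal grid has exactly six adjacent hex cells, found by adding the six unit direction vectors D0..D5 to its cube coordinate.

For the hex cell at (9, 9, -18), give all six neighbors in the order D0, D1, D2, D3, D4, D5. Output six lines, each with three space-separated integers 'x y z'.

Center: (9, 9, -18). Add each direction:
  D0: (9, 9, -18) + (1, -1, 0) = (10, 8, -18)
  D1: (9, 9, -18) + (1, 0, -1) = (10, 9, -19)
  D2: (9, 9, -18) + (0, 1, -1) = (9, 10, -19)
  D3: (9, 9, -18) + (-1, 1, 0) = (8, 10, -18)
  D4: (9, 9, -18) + (-1, 0, 1) = (8, 9, -17)
  D5: (9, 9, -18) + (0, -1, 1) = (9, 8, -17)

Answer: 10 8 -18
10 9 -19
9 10 -19
8 10 -18
8 9 -17
9 8 -17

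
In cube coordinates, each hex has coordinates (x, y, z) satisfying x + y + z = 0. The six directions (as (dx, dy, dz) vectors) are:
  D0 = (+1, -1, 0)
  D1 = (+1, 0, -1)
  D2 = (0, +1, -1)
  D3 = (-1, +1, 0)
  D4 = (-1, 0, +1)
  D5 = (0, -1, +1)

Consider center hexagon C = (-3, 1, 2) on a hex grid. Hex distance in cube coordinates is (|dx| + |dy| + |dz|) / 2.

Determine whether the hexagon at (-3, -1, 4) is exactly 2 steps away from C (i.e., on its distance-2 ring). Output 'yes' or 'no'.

|px - cx| = |-3 - (-3)| = 0
|py - cy| = |-1 - 1| = 2
|pz - cz| = |4 - 2| = 2
distance = (0+2+2)/2 = 4/2 = 2
radius = 2; distance == radius -> yes

Answer: yes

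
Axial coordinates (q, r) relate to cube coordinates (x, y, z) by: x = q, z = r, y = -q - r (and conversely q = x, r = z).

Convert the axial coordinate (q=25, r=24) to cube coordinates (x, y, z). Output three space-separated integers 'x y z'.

x = q = 25
z = r = 24
y = -x - z = -(25) - (24) = -49

Answer: 25 -49 24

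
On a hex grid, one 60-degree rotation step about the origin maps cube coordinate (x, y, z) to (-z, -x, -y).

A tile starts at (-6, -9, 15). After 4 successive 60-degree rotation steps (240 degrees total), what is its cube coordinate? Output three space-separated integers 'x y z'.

Start: (-6, -9, 15)
Step 1: (-6, -9, 15) -> (-(15), -(-6), -(-9)) = (-15, 6, 9)
Step 2: (-15, 6, 9) -> (-(9), -(-15), -(6)) = (-9, 15, -6)
Step 3: (-9, 15, -6) -> (-(-6), -(-9), -(15)) = (6, 9, -15)
Step 4: (6, 9, -15) -> (-(-15), -(6), -(9)) = (15, -6, -9)

Answer: 15 -6 -9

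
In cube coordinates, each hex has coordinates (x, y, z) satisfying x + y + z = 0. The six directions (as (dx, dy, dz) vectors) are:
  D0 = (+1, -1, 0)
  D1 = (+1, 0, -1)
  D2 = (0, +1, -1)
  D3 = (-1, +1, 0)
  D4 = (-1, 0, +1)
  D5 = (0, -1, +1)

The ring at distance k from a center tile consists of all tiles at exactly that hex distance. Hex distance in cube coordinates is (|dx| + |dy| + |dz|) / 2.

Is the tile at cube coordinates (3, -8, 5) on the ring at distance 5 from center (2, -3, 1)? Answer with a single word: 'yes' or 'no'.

|px - cx| = |3 - 2| = 1
|py - cy| = |-8 - (-3)| = 5
|pz - cz| = |5 - 1| = 4
distance = (1+5+4)/2 = 10/2 = 5
radius = 5; distance == radius -> yes

Answer: yes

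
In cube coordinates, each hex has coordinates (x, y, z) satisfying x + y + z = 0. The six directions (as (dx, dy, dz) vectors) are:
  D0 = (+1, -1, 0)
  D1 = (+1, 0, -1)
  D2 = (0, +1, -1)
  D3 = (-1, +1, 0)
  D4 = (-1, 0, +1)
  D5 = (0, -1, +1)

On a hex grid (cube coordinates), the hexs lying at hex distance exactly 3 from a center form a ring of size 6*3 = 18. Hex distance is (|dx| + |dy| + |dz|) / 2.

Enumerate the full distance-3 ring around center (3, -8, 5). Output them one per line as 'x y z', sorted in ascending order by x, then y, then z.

Answer: 0 -8 8
0 -7 7
0 -6 6
0 -5 5
1 -9 8
1 -5 4
2 -10 8
2 -5 3
3 -11 8
3 -5 2
4 -11 7
4 -6 2
5 -11 6
5 -7 2
6 -11 5
6 -10 4
6 -9 3
6 -8 2

Derivation:
Walk ring at distance 3 from (3, -8, 5):
Start at center + D4*3 = (0, -8, 8)
  hex 0: (0, -8, 8)
  hex 1: (1, -9, 8)
  hex 2: (2, -10, 8)
  hex 3: (3, -11, 8)
  hex 4: (4, -11, 7)
  hex 5: (5, -11, 6)
  hex 6: (6, -11, 5)
  hex 7: (6, -10, 4)
  hex 8: (6, -9, 3)
  hex 9: (6, -8, 2)
  hex 10: (5, -7, 2)
  hex 11: (4, -6, 2)
  hex 12: (3, -5, 2)
  hex 13: (2, -5, 3)
  hex 14: (1, -5, 4)
  hex 15: (0, -5, 5)
  hex 16: (0, -6, 6)
  hex 17: (0, -7, 7)
Sorted: 18 hexes.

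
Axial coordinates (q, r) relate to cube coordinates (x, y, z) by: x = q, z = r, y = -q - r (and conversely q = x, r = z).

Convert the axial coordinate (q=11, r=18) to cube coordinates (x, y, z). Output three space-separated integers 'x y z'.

x = q = 11
z = r = 18
y = -x - z = -(11) - (18) = -29

Answer: 11 -29 18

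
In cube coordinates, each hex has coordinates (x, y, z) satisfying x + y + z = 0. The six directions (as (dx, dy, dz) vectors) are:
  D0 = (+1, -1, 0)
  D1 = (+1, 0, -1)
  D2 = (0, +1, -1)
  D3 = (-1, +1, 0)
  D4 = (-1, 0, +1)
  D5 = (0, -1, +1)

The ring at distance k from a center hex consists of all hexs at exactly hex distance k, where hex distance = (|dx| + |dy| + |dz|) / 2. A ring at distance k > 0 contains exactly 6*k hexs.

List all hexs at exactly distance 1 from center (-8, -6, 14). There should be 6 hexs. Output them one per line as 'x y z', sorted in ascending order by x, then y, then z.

Answer: -9 -6 15
-9 -5 14
-8 -7 15
-8 -5 13
-7 -7 14
-7 -6 13

Derivation:
Walk ring at distance 1 from (-8, -6, 14):
Start at center + D4*1 = (-9, -6, 15)
  hex 0: (-9, -6, 15)
  hex 1: (-8, -7, 15)
  hex 2: (-7, -7, 14)
  hex 3: (-7, -6, 13)
  hex 4: (-8, -5, 13)
  hex 5: (-9, -5, 14)
Sorted: 6 hexes.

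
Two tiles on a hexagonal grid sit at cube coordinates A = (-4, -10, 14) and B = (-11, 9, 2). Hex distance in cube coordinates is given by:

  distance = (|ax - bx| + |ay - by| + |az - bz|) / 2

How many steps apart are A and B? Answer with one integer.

|ax - bx| = |-4 - (-11)| = 7
|ay - by| = |-10 - 9| = 19
|az - bz| = |14 - 2| = 12
distance = (7 + 19 + 12) / 2 = 38 / 2 = 19

Answer: 19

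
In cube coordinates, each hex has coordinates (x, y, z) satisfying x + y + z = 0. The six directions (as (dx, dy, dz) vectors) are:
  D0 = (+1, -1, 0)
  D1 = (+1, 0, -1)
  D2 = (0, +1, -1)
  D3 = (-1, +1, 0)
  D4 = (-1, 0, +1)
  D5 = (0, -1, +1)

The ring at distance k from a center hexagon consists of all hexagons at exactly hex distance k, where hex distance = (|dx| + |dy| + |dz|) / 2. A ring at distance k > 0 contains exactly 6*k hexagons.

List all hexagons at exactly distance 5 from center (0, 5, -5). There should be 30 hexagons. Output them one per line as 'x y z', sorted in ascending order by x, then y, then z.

Walk ring at distance 5 from (0, 5, -5):
Start at center + D4*5 = (-5, 5, 0)
  hex 0: (-5, 5, 0)
  hex 1: (-4, 4, 0)
  hex 2: (-3, 3, 0)
  hex 3: (-2, 2, 0)
  hex 4: (-1, 1, 0)
  hex 5: (0, 0, 0)
  hex 6: (1, 0, -1)
  hex 7: (2, 0, -2)
  hex 8: (3, 0, -3)
  hex 9: (4, 0, -4)
  hex 10: (5, 0, -5)
  hex 11: (5, 1, -6)
  hex 12: (5, 2, -7)
  hex 13: (5, 3, -8)
  hex 14: (5, 4, -9)
  hex 15: (5, 5, -10)
  hex 16: (4, 6, -10)
  hex 17: (3, 7, -10)
  hex 18: (2, 8, -10)
  hex 19: (1, 9, -10)
  hex 20: (0, 10, -10)
  hex 21: (-1, 10, -9)
  hex 22: (-2, 10, -8)
  hex 23: (-3, 10, -7)
  hex 24: (-4, 10, -6)
  hex 25: (-5, 10, -5)
  hex 26: (-5, 9, -4)
  hex 27: (-5, 8, -3)
  hex 28: (-5, 7, -2)
  hex 29: (-5, 6, -1)
Sorted: 30 hexes.

Answer: -5 5 0
-5 6 -1
-5 7 -2
-5 8 -3
-5 9 -4
-5 10 -5
-4 4 0
-4 10 -6
-3 3 0
-3 10 -7
-2 2 0
-2 10 -8
-1 1 0
-1 10 -9
0 0 0
0 10 -10
1 0 -1
1 9 -10
2 0 -2
2 8 -10
3 0 -3
3 7 -10
4 0 -4
4 6 -10
5 0 -5
5 1 -6
5 2 -7
5 3 -8
5 4 -9
5 5 -10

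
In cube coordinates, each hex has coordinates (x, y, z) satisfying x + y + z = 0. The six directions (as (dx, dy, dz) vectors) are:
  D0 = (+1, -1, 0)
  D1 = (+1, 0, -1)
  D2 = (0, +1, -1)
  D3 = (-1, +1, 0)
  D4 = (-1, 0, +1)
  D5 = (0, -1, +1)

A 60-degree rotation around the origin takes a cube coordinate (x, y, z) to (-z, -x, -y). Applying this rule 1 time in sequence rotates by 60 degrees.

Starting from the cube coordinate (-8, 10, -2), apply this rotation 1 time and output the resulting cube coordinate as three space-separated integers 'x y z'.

Answer: 2 8 -10

Derivation:
Start: (-8, 10, -2)
Step 1: (-8, 10, -2) -> (-(-2), -(-8), -(10)) = (2, 8, -10)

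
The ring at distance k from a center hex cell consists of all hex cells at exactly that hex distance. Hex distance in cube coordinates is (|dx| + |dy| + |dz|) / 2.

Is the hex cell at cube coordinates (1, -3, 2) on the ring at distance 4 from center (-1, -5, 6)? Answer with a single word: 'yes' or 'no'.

|px - cx| = |1 - (-1)| = 2
|py - cy| = |-3 - (-5)| = 2
|pz - cz| = |2 - 6| = 4
distance = (2+2+4)/2 = 8/2 = 4
radius = 4; distance == radius -> yes

Answer: yes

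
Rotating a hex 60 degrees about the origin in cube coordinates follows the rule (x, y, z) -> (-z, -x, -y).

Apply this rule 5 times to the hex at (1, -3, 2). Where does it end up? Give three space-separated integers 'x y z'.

Answer: 3 -2 -1

Derivation:
Start: (1, -3, 2)
Step 1: (1, -3, 2) -> (-(2), -(1), -(-3)) = (-2, -1, 3)
Step 2: (-2, -1, 3) -> (-(3), -(-2), -(-1)) = (-3, 2, 1)
Step 3: (-3, 2, 1) -> (-(1), -(-3), -(2)) = (-1, 3, -2)
Step 4: (-1, 3, -2) -> (-(-2), -(-1), -(3)) = (2, 1, -3)
Step 5: (2, 1, -3) -> (-(-3), -(2), -(1)) = (3, -2, -1)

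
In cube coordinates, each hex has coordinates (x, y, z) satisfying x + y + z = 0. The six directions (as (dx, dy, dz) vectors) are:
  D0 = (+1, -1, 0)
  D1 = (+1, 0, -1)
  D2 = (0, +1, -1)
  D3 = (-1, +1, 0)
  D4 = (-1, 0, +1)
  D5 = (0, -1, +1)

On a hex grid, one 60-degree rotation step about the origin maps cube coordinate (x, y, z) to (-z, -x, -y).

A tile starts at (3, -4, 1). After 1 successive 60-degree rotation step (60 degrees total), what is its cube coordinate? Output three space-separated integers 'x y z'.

Answer: -1 -3 4

Derivation:
Start: (3, -4, 1)
Step 1: (3, -4, 1) -> (-(1), -(3), -(-4)) = (-1, -3, 4)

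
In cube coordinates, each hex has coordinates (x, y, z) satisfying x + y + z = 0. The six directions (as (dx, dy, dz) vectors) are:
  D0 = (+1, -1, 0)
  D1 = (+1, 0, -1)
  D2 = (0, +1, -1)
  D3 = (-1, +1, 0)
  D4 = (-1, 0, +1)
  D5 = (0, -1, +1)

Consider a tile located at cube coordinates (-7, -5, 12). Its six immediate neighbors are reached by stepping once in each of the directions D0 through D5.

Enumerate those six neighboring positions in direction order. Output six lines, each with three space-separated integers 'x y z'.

Answer: -6 -6 12
-6 -5 11
-7 -4 11
-8 -4 12
-8 -5 13
-7 -6 13

Derivation:
Center: (-7, -5, 12). Add each direction:
  D0: (-7, -5, 12) + (1, -1, 0) = (-6, -6, 12)
  D1: (-7, -5, 12) + (1, 0, -1) = (-6, -5, 11)
  D2: (-7, -5, 12) + (0, 1, -1) = (-7, -4, 11)
  D3: (-7, -5, 12) + (-1, 1, 0) = (-8, -4, 12)
  D4: (-7, -5, 12) + (-1, 0, 1) = (-8, -5, 13)
  D5: (-7, -5, 12) + (0, -1, 1) = (-7, -6, 13)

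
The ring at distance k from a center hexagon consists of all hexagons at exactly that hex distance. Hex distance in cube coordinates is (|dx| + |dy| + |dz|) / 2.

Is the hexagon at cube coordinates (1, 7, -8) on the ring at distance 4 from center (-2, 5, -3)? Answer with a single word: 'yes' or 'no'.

Answer: no

Derivation:
|px - cx| = |1 - (-2)| = 3
|py - cy| = |7 - 5| = 2
|pz - cz| = |-8 - (-3)| = 5
distance = (3+2+5)/2 = 10/2 = 5
radius = 4; distance != radius -> no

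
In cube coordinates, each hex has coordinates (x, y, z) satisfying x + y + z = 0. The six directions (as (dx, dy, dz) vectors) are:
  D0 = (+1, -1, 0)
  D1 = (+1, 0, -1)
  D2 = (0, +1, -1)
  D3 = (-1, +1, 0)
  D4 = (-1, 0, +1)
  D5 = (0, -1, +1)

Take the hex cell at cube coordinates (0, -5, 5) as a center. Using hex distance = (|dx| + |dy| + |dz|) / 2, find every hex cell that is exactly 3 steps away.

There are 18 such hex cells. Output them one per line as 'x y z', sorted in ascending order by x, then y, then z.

Answer: -3 -5 8
-3 -4 7
-3 -3 6
-3 -2 5
-2 -6 8
-2 -2 4
-1 -7 8
-1 -2 3
0 -8 8
0 -2 2
1 -8 7
1 -3 2
2 -8 6
2 -4 2
3 -8 5
3 -7 4
3 -6 3
3 -5 2

Derivation:
Walk ring at distance 3 from (0, -5, 5):
Start at center + D4*3 = (-3, -5, 8)
  hex 0: (-3, -5, 8)
  hex 1: (-2, -6, 8)
  hex 2: (-1, -7, 8)
  hex 3: (0, -8, 8)
  hex 4: (1, -8, 7)
  hex 5: (2, -8, 6)
  hex 6: (3, -8, 5)
  hex 7: (3, -7, 4)
  hex 8: (3, -6, 3)
  hex 9: (3, -5, 2)
  hex 10: (2, -4, 2)
  hex 11: (1, -3, 2)
  hex 12: (0, -2, 2)
  hex 13: (-1, -2, 3)
  hex 14: (-2, -2, 4)
  hex 15: (-3, -2, 5)
  hex 16: (-3, -3, 6)
  hex 17: (-3, -4, 7)
Sorted: 18 hexes.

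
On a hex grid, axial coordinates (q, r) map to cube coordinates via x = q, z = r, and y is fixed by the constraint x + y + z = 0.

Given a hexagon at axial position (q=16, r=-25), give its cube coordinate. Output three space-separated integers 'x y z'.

Answer: 16 9 -25

Derivation:
x = q = 16
z = r = -25
y = -x - z = -(16) - (-25) = 9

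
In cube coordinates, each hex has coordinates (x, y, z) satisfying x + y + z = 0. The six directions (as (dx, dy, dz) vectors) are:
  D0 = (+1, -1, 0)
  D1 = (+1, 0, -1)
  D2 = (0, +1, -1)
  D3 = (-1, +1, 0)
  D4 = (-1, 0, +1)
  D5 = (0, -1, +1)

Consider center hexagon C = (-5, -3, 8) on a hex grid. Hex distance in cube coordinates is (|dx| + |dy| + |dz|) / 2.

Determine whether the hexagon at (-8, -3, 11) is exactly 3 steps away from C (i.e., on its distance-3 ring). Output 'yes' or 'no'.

|px - cx| = |-8 - (-5)| = 3
|py - cy| = |-3 - (-3)| = 0
|pz - cz| = |11 - 8| = 3
distance = (3+0+3)/2 = 6/2 = 3
radius = 3; distance == radius -> yes

Answer: yes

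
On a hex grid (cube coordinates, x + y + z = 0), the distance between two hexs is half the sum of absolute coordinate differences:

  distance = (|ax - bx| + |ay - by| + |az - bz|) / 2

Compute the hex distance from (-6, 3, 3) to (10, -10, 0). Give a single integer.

Answer: 16

Derivation:
|ax - bx| = |-6 - 10| = 16
|ay - by| = |3 - (-10)| = 13
|az - bz| = |3 - 0| = 3
distance = (16 + 13 + 3) / 2 = 32 / 2 = 16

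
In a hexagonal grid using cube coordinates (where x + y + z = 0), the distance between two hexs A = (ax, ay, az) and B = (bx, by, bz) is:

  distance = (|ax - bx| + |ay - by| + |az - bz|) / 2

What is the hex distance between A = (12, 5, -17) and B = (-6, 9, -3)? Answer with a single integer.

|ax - bx| = |12 - (-6)| = 18
|ay - by| = |5 - 9| = 4
|az - bz| = |-17 - (-3)| = 14
distance = (18 + 4 + 14) / 2 = 36 / 2 = 18

Answer: 18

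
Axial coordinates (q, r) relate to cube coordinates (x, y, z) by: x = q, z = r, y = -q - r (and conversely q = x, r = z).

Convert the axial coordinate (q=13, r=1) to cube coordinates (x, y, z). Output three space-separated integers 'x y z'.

Answer: 13 -14 1

Derivation:
x = q = 13
z = r = 1
y = -x - z = -(13) - (1) = -14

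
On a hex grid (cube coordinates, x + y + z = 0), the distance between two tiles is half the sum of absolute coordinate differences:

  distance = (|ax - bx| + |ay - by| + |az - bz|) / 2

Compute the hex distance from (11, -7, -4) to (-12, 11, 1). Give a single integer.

|ax - bx| = |11 - (-12)| = 23
|ay - by| = |-7 - 11| = 18
|az - bz| = |-4 - 1| = 5
distance = (23 + 18 + 5) / 2 = 46 / 2 = 23

Answer: 23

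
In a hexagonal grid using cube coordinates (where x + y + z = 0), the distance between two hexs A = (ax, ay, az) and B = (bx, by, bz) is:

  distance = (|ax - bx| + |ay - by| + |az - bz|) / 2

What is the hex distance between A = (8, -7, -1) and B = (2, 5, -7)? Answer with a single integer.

Answer: 12

Derivation:
|ax - bx| = |8 - 2| = 6
|ay - by| = |-7 - 5| = 12
|az - bz| = |-1 - (-7)| = 6
distance = (6 + 12 + 6) / 2 = 24 / 2 = 12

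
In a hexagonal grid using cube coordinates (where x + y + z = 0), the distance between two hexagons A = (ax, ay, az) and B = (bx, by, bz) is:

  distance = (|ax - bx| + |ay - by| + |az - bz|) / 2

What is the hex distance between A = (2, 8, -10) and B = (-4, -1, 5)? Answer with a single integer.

|ax - bx| = |2 - (-4)| = 6
|ay - by| = |8 - (-1)| = 9
|az - bz| = |-10 - 5| = 15
distance = (6 + 9 + 15) / 2 = 30 / 2 = 15

Answer: 15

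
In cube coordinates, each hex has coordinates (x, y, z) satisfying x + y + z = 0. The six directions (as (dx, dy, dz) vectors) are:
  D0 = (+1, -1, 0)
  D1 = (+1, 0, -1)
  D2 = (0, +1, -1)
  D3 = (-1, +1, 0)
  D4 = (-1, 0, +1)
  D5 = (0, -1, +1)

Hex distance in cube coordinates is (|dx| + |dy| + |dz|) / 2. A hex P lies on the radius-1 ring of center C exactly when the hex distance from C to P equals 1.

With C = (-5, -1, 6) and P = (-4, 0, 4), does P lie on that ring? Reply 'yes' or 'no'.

|px - cx| = |-4 - (-5)| = 1
|py - cy| = |0 - (-1)| = 1
|pz - cz| = |4 - 6| = 2
distance = (1+1+2)/2 = 4/2 = 2
radius = 1; distance != radius -> no

Answer: no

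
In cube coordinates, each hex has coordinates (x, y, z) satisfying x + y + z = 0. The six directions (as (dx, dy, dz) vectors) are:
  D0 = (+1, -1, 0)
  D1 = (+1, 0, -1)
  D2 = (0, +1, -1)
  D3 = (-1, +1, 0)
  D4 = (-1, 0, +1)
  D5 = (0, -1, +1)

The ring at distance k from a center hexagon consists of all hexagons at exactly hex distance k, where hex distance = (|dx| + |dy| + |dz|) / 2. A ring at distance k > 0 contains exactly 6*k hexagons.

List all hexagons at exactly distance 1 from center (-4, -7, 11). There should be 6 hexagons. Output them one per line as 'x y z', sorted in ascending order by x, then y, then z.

Walk ring at distance 1 from (-4, -7, 11):
Start at center + D4*1 = (-5, -7, 12)
  hex 0: (-5, -7, 12)
  hex 1: (-4, -8, 12)
  hex 2: (-3, -8, 11)
  hex 3: (-3, -7, 10)
  hex 4: (-4, -6, 10)
  hex 5: (-5, -6, 11)
Sorted: 6 hexes.

Answer: -5 -7 12
-5 -6 11
-4 -8 12
-4 -6 10
-3 -8 11
-3 -7 10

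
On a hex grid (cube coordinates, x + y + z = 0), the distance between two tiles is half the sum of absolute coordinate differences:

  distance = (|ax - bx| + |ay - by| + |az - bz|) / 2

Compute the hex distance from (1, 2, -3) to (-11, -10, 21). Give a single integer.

Answer: 24

Derivation:
|ax - bx| = |1 - (-11)| = 12
|ay - by| = |2 - (-10)| = 12
|az - bz| = |-3 - 21| = 24
distance = (12 + 12 + 24) / 2 = 48 / 2 = 24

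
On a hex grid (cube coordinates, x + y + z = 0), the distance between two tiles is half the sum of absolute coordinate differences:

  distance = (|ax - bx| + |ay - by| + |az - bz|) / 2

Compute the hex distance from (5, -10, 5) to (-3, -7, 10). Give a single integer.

|ax - bx| = |5 - (-3)| = 8
|ay - by| = |-10 - (-7)| = 3
|az - bz| = |5 - 10| = 5
distance = (8 + 3 + 5) / 2 = 16 / 2 = 8

Answer: 8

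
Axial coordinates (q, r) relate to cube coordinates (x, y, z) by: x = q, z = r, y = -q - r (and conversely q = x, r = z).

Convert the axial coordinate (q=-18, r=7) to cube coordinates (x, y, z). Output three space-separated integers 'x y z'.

x = q = -18
z = r = 7
y = -x - z = -(-18) - (7) = 11

Answer: -18 11 7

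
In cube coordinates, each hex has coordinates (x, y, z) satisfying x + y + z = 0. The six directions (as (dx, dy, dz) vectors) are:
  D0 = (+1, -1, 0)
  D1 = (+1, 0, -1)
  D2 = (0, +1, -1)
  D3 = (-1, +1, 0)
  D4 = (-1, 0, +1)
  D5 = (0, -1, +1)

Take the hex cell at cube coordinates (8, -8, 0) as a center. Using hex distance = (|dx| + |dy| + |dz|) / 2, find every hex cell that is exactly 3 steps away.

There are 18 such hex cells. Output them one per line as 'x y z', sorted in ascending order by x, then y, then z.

Walk ring at distance 3 from (8, -8, 0):
Start at center + D4*3 = (5, -8, 3)
  hex 0: (5, -8, 3)
  hex 1: (6, -9, 3)
  hex 2: (7, -10, 3)
  hex 3: (8, -11, 3)
  hex 4: (9, -11, 2)
  hex 5: (10, -11, 1)
  hex 6: (11, -11, 0)
  hex 7: (11, -10, -1)
  hex 8: (11, -9, -2)
  hex 9: (11, -8, -3)
  hex 10: (10, -7, -3)
  hex 11: (9, -6, -3)
  hex 12: (8, -5, -3)
  hex 13: (7, -5, -2)
  hex 14: (6, -5, -1)
  hex 15: (5, -5, 0)
  hex 16: (5, -6, 1)
  hex 17: (5, -7, 2)
Sorted: 18 hexes.

Answer: 5 -8 3
5 -7 2
5 -6 1
5 -5 0
6 -9 3
6 -5 -1
7 -10 3
7 -5 -2
8 -11 3
8 -5 -3
9 -11 2
9 -6 -3
10 -11 1
10 -7 -3
11 -11 0
11 -10 -1
11 -9 -2
11 -8 -3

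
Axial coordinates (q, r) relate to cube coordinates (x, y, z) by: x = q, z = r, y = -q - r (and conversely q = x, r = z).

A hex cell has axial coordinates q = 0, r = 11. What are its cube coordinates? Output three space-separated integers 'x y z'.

Answer: 0 -11 11

Derivation:
x = q = 0
z = r = 11
y = -x - z = -(0) - (11) = -11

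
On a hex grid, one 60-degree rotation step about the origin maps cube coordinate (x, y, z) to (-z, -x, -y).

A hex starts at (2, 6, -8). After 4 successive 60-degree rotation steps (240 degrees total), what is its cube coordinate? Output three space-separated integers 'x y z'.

Start: (2, 6, -8)
Step 1: (2, 6, -8) -> (-(-8), -(2), -(6)) = (8, -2, -6)
Step 2: (8, -2, -6) -> (-(-6), -(8), -(-2)) = (6, -8, 2)
Step 3: (6, -8, 2) -> (-(2), -(6), -(-8)) = (-2, -6, 8)
Step 4: (-2, -6, 8) -> (-(8), -(-2), -(-6)) = (-8, 2, 6)

Answer: -8 2 6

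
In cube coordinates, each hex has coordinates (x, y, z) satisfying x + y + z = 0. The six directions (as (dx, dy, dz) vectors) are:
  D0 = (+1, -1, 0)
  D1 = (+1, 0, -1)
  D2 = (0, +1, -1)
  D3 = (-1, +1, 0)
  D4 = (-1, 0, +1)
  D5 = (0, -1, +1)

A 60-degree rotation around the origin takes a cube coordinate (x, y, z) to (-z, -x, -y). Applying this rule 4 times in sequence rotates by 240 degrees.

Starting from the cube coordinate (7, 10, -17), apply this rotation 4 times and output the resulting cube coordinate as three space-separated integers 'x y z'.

Start: (7, 10, -17)
Step 1: (7, 10, -17) -> (-(-17), -(7), -(10)) = (17, -7, -10)
Step 2: (17, -7, -10) -> (-(-10), -(17), -(-7)) = (10, -17, 7)
Step 3: (10, -17, 7) -> (-(7), -(10), -(-17)) = (-7, -10, 17)
Step 4: (-7, -10, 17) -> (-(17), -(-7), -(-10)) = (-17, 7, 10)

Answer: -17 7 10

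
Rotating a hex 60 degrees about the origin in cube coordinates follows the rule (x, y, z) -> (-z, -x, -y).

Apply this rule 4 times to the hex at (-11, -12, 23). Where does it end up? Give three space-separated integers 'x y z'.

Answer: 23 -11 -12

Derivation:
Start: (-11, -12, 23)
Step 1: (-11, -12, 23) -> (-(23), -(-11), -(-12)) = (-23, 11, 12)
Step 2: (-23, 11, 12) -> (-(12), -(-23), -(11)) = (-12, 23, -11)
Step 3: (-12, 23, -11) -> (-(-11), -(-12), -(23)) = (11, 12, -23)
Step 4: (11, 12, -23) -> (-(-23), -(11), -(12)) = (23, -11, -12)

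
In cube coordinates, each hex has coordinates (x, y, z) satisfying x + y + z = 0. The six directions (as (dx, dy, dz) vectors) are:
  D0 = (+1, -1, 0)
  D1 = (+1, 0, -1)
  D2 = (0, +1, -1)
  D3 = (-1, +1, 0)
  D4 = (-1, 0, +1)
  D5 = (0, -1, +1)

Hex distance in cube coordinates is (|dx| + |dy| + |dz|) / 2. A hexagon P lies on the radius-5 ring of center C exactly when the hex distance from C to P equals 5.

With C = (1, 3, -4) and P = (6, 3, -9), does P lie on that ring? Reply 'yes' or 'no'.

Answer: yes

Derivation:
|px - cx| = |6 - 1| = 5
|py - cy| = |3 - 3| = 0
|pz - cz| = |-9 - (-4)| = 5
distance = (5+0+5)/2 = 10/2 = 5
radius = 5; distance == radius -> yes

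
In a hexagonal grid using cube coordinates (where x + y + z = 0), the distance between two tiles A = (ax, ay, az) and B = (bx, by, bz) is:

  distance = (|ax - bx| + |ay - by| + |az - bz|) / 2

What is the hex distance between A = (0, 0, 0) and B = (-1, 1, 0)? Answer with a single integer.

|ax - bx| = |0 - (-1)| = 1
|ay - by| = |0 - 1| = 1
|az - bz| = |0 - 0| = 0
distance = (1 + 1 + 0) / 2 = 2 / 2 = 1

Answer: 1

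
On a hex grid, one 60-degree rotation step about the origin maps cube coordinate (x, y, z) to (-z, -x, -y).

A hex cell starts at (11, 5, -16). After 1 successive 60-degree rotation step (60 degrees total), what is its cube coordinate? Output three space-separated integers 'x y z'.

Answer: 16 -11 -5

Derivation:
Start: (11, 5, -16)
Step 1: (11, 5, -16) -> (-(-16), -(11), -(5)) = (16, -11, -5)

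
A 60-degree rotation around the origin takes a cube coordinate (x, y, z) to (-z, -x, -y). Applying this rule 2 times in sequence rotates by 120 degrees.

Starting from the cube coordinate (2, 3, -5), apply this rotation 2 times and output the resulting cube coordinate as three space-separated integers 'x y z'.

Answer: 3 -5 2

Derivation:
Start: (2, 3, -5)
Step 1: (2, 3, -5) -> (-(-5), -(2), -(3)) = (5, -2, -3)
Step 2: (5, -2, -3) -> (-(-3), -(5), -(-2)) = (3, -5, 2)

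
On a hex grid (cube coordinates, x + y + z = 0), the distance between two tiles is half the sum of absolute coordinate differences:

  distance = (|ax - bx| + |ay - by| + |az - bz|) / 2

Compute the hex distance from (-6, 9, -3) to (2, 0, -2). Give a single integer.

Answer: 9

Derivation:
|ax - bx| = |-6 - 2| = 8
|ay - by| = |9 - 0| = 9
|az - bz| = |-3 - (-2)| = 1
distance = (8 + 9 + 1) / 2 = 18 / 2 = 9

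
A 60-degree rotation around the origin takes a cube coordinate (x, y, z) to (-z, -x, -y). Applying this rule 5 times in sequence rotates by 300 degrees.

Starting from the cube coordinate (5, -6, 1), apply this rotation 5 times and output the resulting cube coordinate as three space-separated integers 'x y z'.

Start: (5, -6, 1)
Step 1: (5, -6, 1) -> (-(1), -(5), -(-6)) = (-1, -5, 6)
Step 2: (-1, -5, 6) -> (-(6), -(-1), -(-5)) = (-6, 1, 5)
Step 3: (-6, 1, 5) -> (-(5), -(-6), -(1)) = (-5, 6, -1)
Step 4: (-5, 6, -1) -> (-(-1), -(-5), -(6)) = (1, 5, -6)
Step 5: (1, 5, -6) -> (-(-6), -(1), -(5)) = (6, -1, -5)

Answer: 6 -1 -5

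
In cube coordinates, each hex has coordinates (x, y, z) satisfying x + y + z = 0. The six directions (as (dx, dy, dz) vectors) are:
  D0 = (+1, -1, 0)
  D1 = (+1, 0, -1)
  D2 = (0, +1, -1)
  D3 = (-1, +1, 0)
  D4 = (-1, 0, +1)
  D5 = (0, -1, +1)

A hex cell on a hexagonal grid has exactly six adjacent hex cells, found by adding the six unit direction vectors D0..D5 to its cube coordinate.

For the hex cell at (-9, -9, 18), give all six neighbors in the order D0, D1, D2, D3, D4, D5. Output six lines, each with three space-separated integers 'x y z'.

Answer: -8 -10 18
-8 -9 17
-9 -8 17
-10 -8 18
-10 -9 19
-9 -10 19

Derivation:
Center: (-9, -9, 18). Add each direction:
  D0: (-9, -9, 18) + (1, -1, 0) = (-8, -10, 18)
  D1: (-9, -9, 18) + (1, 0, -1) = (-8, -9, 17)
  D2: (-9, -9, 18) + (0, 1, -1) = (-9, -8, 17)
  D3: (-9, -9, 18) + (-1, 1, 0) = (-10, -8, 18)
  D4: (-9, -9, 18) + (-1, 0, 1) = (-10, -9, 19)
  D5: (-9, -9, 18) + (0, -1, 1) = (-9, -10, 19)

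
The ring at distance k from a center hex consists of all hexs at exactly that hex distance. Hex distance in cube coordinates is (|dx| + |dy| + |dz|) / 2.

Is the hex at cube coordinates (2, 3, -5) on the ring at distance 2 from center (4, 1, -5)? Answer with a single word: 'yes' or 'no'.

Answer: yes

Derivation:
|px - cx| = |2 - 4| = 2
|py - cy| = |3 - 1| = 2
|pz - cz| = |-5 - (-5)| = 0
distance = (2+2+0)/2 = 4/2 = 2
radius = 2; distance == radius -> yes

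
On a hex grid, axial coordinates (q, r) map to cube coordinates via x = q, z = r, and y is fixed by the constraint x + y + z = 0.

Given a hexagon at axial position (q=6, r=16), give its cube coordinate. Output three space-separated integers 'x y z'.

x = q = 6
z = r = 16
y = -x - z = -(6) - (16) = -22

Answer: 6 -22 16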